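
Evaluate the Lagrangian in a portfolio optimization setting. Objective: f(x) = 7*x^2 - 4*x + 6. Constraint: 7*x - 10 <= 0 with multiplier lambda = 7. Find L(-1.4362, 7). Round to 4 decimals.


Step 1: Evaluate f(x).
f(-1.4362) = 7*(-1.4362)^2 - 4*(-1.4362) + 6 = 26.1835
Step 2: Evaluate g(x).
g(-1.4362) = 7*-1.4362 - 10 = -20.0534
Step 3: Compute Lagrangian.
L = 26.1835 + 7*-20.0534 = -114.1903


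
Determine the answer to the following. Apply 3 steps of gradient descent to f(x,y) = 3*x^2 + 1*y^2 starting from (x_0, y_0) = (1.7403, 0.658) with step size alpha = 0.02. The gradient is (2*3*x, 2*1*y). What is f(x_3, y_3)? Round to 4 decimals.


Gradient descent on f(x,y) = 3*x^2 + 1*y^2.
Starting point: (1.7403, 0.658), alpha = 0.02
Step 1: grad_x = 2*3*1.7403 = 10.4418, grad_y = 2*1*0.658 = 1.316
  x_1 = 1.7403 - 0.02*10.4418 = 1.5315
  y_1 = 0.658 - 0.02*1.316 = 0.6317
Step 2: grad_x = 2*3*1.5315 = 9.1888, grad_y = 2*1*0.6317 = 1.2634
  x_2 = 1.5315 - 0.02*9.1888 = 1.3477
  y_2 = 0.6317 - 0.02*1.2634 = 0.6064
Step 3: grad_x = 2*3*1.3477 = 8.0861, grad_y = 2*1*0.6064 = 1.2128
  x_3 = 1.3477 - 0.02*8.0861 = 1.186
  y_3 = 0.6064 - 0.02*1.2128 = 0.5822
f(1.186, 0.5822) = 3*1.186^2 + 1*0.5822^2 = 4.5585


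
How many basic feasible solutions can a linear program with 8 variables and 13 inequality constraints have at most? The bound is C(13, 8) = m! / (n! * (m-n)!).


Each vertex corresponds to some choice of n active constraints out of m, so the number of vertices is at most C(m, n) = m! / (n!(m-n)!).
m = 13, n = 8
Numerator: 13 * 12 * 11 * 10 * 9 * 8 * 7 * 6
Denominator: 8! = 40320
C(13, 8) = 1287


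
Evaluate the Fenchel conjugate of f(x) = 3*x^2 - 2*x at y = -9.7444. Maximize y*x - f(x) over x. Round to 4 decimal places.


f*(y) = sup_x {y*x - a*x^2 - b*x} = sup_x {(y-b)*x - a*x^2}
FOC: (y - b) - 2a*x = 0 => x* = (y - b)/(2a)
x* = (-9.7444 + 2)/(2*3) = -1.2907
f*(-9.7444) = (y-b)^2/(4a) = (-9.7444 + 2)^2/(4*3)
= 59.9757/12 = 4.998


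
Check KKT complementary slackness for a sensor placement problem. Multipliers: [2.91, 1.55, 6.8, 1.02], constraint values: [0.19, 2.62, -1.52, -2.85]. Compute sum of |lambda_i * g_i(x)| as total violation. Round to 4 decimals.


KKT complementary slackness check:
lambda_1 * g_1 = 2.91 * 0.19 = 0.5529
lambda_2 * g_2 = 1.55 * 2.62 = 4.061
lambda_3 * g_3 = 6.8 * -1.52 = -10.336
lambda_4 * g_4 = 1.02 * -2.85 = -2.907
Total violation = 0.5529 + 4.061 + 10.336 + 2.907 = 17.8569


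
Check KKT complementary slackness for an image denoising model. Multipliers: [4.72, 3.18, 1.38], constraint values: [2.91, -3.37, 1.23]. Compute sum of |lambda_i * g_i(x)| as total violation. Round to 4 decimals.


KKT complementary slackness check:
lambda_1 * g_1 = 4.72 * 2.91 = 13.7352
lambda_2 * g_2 = 3.18 * -3.37 = -10.7166
lambda_3 * g_3 = 1.38 * 1.23 = 1.6974
Total violation = 13.7352 + 10.7166 + 1.6974 = 26.1492


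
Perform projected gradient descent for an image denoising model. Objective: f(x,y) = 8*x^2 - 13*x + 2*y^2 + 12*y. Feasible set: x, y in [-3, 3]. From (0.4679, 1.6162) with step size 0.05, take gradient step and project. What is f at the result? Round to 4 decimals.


Step 1: Compute gradient at (0.4679, 1.6162).
grad_x = 2*8*0.4679 - 13 = -5.5136
grad_y = 2*2*1.6162 + 12 = 18.4648
Step 2: Gradient step.
x_raw = 0.4679 - 0.05*-5.5136 = 0.7436
y_raw = 1.6162 - 0.05*18.4648 = 0.693
Step 3: Project onto [-3, 3].
x_proj = clip(0.7436) = 0.7436
y_proj = clip(0.693) = 0.693
Step 4: Evaluate f.
f(0.7436, 0.693) = 4.0327


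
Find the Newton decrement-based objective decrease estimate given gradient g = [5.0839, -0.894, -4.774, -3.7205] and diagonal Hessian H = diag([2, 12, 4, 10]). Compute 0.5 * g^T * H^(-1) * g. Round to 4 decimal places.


Step 1: H is diagonal, so H^(-1) * g = [2.542, -0.0745, -1.1935, -0.3721].
Step 2: g^T H^(-1) g = sum_i g_i^2 / H_ii
  = (5.0839)^2/2 + (-0.894)^2/12 + (-4.774)^2/4 + (-3.7205)^2/10
  = 12.923 + 0.0666 + 5.6978 + 1.3842 = 20.0716
Step 3: Objective decrease = 0.5 * g^T H^(-1) g = 10.0358


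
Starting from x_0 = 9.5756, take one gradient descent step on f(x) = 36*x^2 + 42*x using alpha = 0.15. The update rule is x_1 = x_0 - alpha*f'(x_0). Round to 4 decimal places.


We compute the gradient at x_0 and apply the update.
f'(x) = 72*x + 42
f'(9.5756) = 72*9.5756 + 42 = 731.4432
x_1 = 9.5756 - 0.15*731.4432 = -100.1409


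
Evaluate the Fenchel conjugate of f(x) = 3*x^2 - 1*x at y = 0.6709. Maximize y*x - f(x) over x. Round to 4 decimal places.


f*(y) = sup_x {y*x - a*x^2 - b*x} = sup_x {(y-b)*x - a*x^2}
FOC: (y - b) - 2a*x = 0 => x* = (y - b)/(2a)
x* = (0.6709 + 1)/(2*3) = 0.2785
f*(0.6709) = (y-b)^2/(4a) = (0.6709 + 1)^2/(4*3)
= 2.7919/12 = 0.2327


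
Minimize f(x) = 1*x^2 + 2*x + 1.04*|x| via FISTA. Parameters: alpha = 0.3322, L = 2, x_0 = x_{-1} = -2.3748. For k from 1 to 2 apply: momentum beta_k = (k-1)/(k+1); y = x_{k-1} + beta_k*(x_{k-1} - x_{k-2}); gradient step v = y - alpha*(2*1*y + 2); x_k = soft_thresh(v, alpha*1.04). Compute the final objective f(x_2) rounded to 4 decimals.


FISTA on f(x) = 1*x^2 + 2*x + 1.04*|x|
L = 2, alpha = 0.3322
Iteration 1: beta = 0.0, y = -2.3748 + 0.0*(-2.3748 + 2.3748) = -2.3748
  grad(y) = -2.7496, v = y - alpha*grad = -1.4614
  prox(v) = soft_thresh(-1.4614, 0.3455) = -1.1159
Iteration 2: beta = 0.3333, y = -1.1159 + 0.3333*(-1.1159 + 2.3748) = -0.6963
  grad(y) = 0.6075, v = y - alpha*grad = -0.8981
  prox(v) = soft_thresh(-0.8981, 0.3455) = -0.5526
f(x_2) = 1*(-0.5526)^2 + 2*(-0.5526) + 1.04*|-0.5526| = -0.2251


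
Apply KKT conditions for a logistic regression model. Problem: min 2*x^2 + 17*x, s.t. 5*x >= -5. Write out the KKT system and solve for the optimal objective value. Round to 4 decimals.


Step 1: Try lambda = 0 (constraint inactive).
x_unc = -17/(2*2) = -4.25
Check: 5*-4.25 = -21.25 < -5 -- violated!
Step 2: Constraint must be active: 5*x = -5
x* = -5/5 = -1.0
lambda = (2*2*(-1.0) + 17)/5 = 2.6
Step 3: Compute optimal value.
f(x*) = 2*(-1.0)^2 + 17*(-1.0) = -15.0


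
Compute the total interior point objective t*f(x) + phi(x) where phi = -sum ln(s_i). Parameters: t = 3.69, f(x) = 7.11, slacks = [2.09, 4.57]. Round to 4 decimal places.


Step 1: Compute log-barrier.
ln values: [0.7372, 1.5195]
phi = -(0.7372 + 1.5195) = -2.2567
Step 2: Compute augmented objective.
t*f(x) = 3.69*7.11 = 26.2359
Total = 26.2359 - 2.2567 = 23.9792


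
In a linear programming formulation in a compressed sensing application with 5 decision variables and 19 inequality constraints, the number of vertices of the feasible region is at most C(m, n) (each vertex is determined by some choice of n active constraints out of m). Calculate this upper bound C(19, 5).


Each vertex corresponds to some choice of n active constraints out of m, so the number of vertices is at most C(m, n) = m! / (n!(m-n)!).
m = 19, n = 5
Numerator: 19 * 18 * 17 * 16 * 15
Denominator: 5! = 120
C(19, 5) = 11628


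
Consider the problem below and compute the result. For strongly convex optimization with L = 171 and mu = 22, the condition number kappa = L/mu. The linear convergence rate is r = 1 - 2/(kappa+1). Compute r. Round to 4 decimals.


Step 1: Compute the condition number.
kappa = L/mu = 171/22 = 7.7727
Step 2: Compute the convergence rate.
r = 1 - 2/(kappa + 1) = 1 - 2*mu/(L + mu) = (L - mu)/(L + mu) = 149/193 = 0.772


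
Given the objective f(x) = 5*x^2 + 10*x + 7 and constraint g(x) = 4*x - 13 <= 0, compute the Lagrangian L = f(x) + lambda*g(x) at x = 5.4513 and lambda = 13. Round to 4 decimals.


Step 1: Evaluate f(x).
f(5.4513) = 5*5.4513^2 + 10*5.4513 + 7 = 210.0964
Step 2: Evaluate g(x).
g(5.4513) = 4*5.4513 - 13 = 8.8052
Step 3: Compute Lagrangian.
L = 210.0964 + 13*8.8052 = 324.564


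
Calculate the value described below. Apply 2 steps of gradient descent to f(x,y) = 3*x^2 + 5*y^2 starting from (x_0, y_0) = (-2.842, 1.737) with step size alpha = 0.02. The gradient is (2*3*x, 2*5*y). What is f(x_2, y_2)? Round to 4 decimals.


Gradient descent on f(x,y) = 3*x^2 + 5*y^2.
Starting point: (-2.842, 1.737), alpha = 0.02
Step 1: grad_x = 2*3*-2.842 = -17.052, grad_y = 2*5*1.737 = 17.37
  x_1 = -2.842 - 0.02*-17.052 = -2.501
  y_1 = 1.737 - 0.02*17.37 = 1.3896
Step 2: grad_x = 2*3*-2.501 = -15.0058, grad_y = 2*5*1.3896 = 13.896
  x_2 = -2.501 - 0.02*-15.0058 = -2.2008
  y_2 = 1.3896 - 0.02*13.896 = 1.1117
f(-2.2008, 1.1117) = 3*(-2.2008)^2 + 5*1.1117^2 = 20.7103


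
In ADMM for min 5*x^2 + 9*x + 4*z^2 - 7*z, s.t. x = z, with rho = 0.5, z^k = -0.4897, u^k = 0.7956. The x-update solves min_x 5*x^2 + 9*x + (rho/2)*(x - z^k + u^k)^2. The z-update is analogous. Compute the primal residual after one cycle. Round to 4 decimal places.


ADMM iteration with rho = 0.5, z^k = -0.4897, u^k = 0.7956
Step 1: x-update.
Minimize 5*x^2 + 9*x + (0.5/2)*(x + 0.4897 + 0.7956)^2
FOC: (2*5 + 0.5)*x = -9 + 0.5*(-0.4897 - 0.7956)
x^{k+1} = -0.9183
Step 2: z-update.
Minimize 4*z^2 - 7*z + (0.5/2)*(-0.9183 - z + 0.7956)^2
FOC: (2*4 + 0.5)*z = 7 + 0.5*(-0.9183 + 0.7956)
z^{k+1} = 0.8163
Step 3: u-update.
u^{k+1} = 0.7956 - 0.9183 - 0.8163 = -0.9391
Step 4: Primal residual = |-0.9183 - 0.8163| = 1.7347


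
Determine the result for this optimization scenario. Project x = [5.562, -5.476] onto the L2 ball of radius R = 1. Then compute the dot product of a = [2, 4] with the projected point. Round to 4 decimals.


Step 1: Compute ||x|| (intermediates to 6 decimals).
||x|| = sqrt(5.562^2 + (-5.476)^2) = 7.805282
Step 2: Project.
Since ||x|| > R, scale = R/||x|| = 1/7.805282 = 0.128118, proj(x) = scale * x
proj(x) = [0.712592, -0.701574]
Step 3: Dot product.
a^T * proj(x) = 2*0.712592 + 4*(-0.701574) = -1.3811


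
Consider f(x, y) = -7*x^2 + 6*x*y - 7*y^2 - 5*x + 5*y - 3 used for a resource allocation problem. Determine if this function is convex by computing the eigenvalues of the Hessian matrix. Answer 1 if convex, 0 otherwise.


The Hessian of f(x,y) = -7*x^2 + 6*x*y - 7*y^2 - 5*x + 5*y - 3 is:
H = [[-14, 6], [6, -14]]
Trace = -14 - 14 = -28
Determinant = -14*-14 - (6)^2 = 160
Discriminant = (-28)^2 - 4*160 = 144.0
Eigenvalues: lambda_1 = -20.0, lambda_2 = -8.0
The function is not convex.

0


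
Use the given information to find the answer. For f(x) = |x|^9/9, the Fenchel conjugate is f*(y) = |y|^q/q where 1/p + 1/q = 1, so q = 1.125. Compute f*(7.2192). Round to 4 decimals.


The conjugate exponent q satisfies 1/p + 1/q = 1.
p = 9, so q = 9/(9 - 1) = 1.125
|y|^q = 7.2192^1.125 = 9.2427
f*(7.2192) = 9.2427 / 1.125 = 8.2158


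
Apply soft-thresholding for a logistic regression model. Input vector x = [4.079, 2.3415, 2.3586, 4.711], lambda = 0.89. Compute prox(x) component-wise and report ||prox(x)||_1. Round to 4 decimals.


Soft-thresholding with lambda = 0.89:
prox(4.079) = sign(4.079)*max(|4.079| - 0.89, 0) = 3.189
prox(2.3415) = sign(2.3415)*max(|2.3415| - 0.89, 0) = 1.4515
prox(2.3586) = sign(2.3586)*max(|2.3586| - 0.89, 0) = 1.4686
prox(4.711) = sign(4.711)*max(|4.711| - 0.89, 0) = 3.821
prox(x) = [3.189, 1.4515, 1.4686, 3.821]
||prox(x)||_1 = 3.189 + 1.4515 + 1.4686 + 3.821 = 9.9301


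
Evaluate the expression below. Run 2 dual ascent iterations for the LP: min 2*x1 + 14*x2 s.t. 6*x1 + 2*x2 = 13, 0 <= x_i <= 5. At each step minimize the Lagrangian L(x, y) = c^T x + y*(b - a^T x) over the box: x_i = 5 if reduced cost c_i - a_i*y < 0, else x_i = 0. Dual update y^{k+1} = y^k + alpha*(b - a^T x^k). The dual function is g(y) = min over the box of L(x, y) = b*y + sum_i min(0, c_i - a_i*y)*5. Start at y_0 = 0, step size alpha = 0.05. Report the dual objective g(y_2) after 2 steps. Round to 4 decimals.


Dual ascent for LP: min 2*x1 + 14*x2, 6*x1 + 2*x2 = 13, 0 <= x_i <= 5
Step 1: y^k = 0.0, reduced costs: (2.0, 14.0)
  x^k = (0.0, 0.0), subgradient = b - a^T x = 13.0
  y^{k+1} = 0.0 + 0.05*13.0 = 0.65
Step 2: y^k = 0.65, reduced costs: (-1.9, 12.7)
  x^k = (5.0, 0.0), subgradient = b - a^T x = -17.0
  y^{k+1} = 0.65 + 0.05*-17.0 = -0.2
Dual objective at y_2 = -0.2: reduced costs (3.2, 14.4), box minimizer x = (0.0, 0.0)
g(y_2) = b*y + (c1 - a1*y)*x1 + (c2 - a2*y)*x2 = 13*(-0.2) + 3.2*0.0 + 14.4*0.0 = -2.6 + 0.0 + 0.0 = -2.6


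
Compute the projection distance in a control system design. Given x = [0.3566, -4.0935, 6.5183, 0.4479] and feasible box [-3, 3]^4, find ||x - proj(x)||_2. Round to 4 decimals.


Project each component onto [-3, 3].
clip(0.3566) = 0.3566, clip(-4.0935) = -3.0, clip(6.5183) = 3.0, clip(0.4479) = 0.4479
Projection = [0.3566, -3.0, 3.0, 0.4479]
Squared diffs: [0.0, 1.1957, 12.3784, 0.0]
Distance = sqrt(13.5741) = 3.6843


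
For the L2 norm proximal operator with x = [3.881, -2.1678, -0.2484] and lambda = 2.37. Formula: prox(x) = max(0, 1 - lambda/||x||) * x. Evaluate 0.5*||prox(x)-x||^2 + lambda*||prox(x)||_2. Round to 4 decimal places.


Step 1: Compute ||x||.
||x|| = 4.4523
Step 2: Compute scaling factor.
scale = max(0, 1 - 2.37/4.4523) = 0.4677
Step 3: prox(x) = [1.8151, -1.0139, -0.1162]
||prox(x)|| = 2.0823
Step 4: Proximal objective.
0.5*||prox-x||^2 = 2.8085
lambda*||prox|| = 4.9351
Total = 7.7436


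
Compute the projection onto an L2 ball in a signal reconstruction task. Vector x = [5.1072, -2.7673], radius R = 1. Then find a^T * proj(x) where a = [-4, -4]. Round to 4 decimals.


Step 1: Compute ||x|| (intermediates to 6 decimals).
||x|| = sqrt(5.1072^2 + (-2.7673)^2) = 5.808738
Step 2: Project.
Since ||x|| > R, scale = R/||x|| = 1/5.808738 = 0.172154, proj(x) = scale * x
proj(x) = [0.879225, -0.476402]
Step 3: Dot product.
a^T * proj(x) = -4*0.879225 - 4*(-0.476402) = -1.6113


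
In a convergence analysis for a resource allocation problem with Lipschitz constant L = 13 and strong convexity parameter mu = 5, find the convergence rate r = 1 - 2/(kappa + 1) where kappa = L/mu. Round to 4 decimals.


Step 1: Compute the condition number.
kappa = L/mu = 13/5 = 2.6
Step 2: Compute the convergence rate.
r = 1 - 2/(kappa + 1) = 1 - 2*mu/(L + mu) = (L - mu)/(L + mu) = 8/18 = 0.4444


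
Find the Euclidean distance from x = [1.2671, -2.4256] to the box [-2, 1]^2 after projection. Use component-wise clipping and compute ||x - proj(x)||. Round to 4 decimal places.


Project each component onto [-2, 1].
clip(1.2671) = 1.0, clip(-2.4256) = -2.0
Projection = [1.0, -2.0]
Squared diffs: [0.0713, 0.1811]
Distance = sqrt(0.2524) = 0.5025


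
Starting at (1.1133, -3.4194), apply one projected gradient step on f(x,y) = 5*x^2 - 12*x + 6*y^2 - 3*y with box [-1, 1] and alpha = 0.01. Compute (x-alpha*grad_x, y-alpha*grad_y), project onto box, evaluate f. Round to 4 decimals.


Step 1: Compute gradient at (1.1133, -3.4194).
grad_x = 2*5*1.1133 - 12 = -0.867
grad_y = 2*6*-3.4194 - 3 = -44.0328
Step 2: Gradient step.
x_raw = 1.1133 - 0.01*-0.867 = 1.122
y_raw = -3.4194 - 0.01*-44.0328 = -2.9791
Step 3: Project onto [-1, 1].
x_proj = clip(1.122) = 1.0
y_proj = clip(-2.9791) = -1.0
Step 4: Evaluate f.
f(1.0, -1.0) = 2.0


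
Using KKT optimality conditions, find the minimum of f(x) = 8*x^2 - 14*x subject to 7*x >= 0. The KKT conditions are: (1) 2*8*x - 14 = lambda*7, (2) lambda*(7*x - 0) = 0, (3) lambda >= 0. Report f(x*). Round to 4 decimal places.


Step 1: Try lambda = 0 (constraint inactive).
Stationarity: 2*8*x - 14 = 0
x* = 14/(2*8) = 0.875
Check constraint: 7*0.875 = 6.125 >= 0 -- satisfied.
Step 2: Compute optimal value.
f(x*) = 8*0.875^2 - 14*0.875 = -6.125


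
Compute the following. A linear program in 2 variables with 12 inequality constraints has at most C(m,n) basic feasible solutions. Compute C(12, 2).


Each vertex corresponds to some choice of n active constraints out of m, so the number of vertices is at most C(m, n) = m! / (n!(m-n)!).
m = 12, n = 2
Numerator: 12 * 11
Denominator: 2! = 2
C(12, 2) = 66


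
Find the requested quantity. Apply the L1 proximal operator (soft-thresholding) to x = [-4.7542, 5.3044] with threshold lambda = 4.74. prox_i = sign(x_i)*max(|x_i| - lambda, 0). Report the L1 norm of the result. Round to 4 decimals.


Soft-thresholding with lambda = 4.74:
prox(-4.7542) = sign(-4.7542)*max(|-4.7542| - 4.74, 0) = -0.0142
prox(5.3044) = sign(5.3044)*max(|5.3044| - 4.74, 0) = 0.5644
prox(x) = [-0.0142, 0.5644]
||prox(x)||_1 = 0.0142 + 0.5644 = 0.5786


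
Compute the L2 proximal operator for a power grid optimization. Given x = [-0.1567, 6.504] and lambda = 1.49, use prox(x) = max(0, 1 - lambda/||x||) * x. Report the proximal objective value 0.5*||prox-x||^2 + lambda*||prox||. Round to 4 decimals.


Step 1: Compute ||x||.
||x|| = 6.5059
Step 2: Compute scaling factor.
scale = max(0, 1 - 1.49/6.5059) = 0.771
Step 3: prox(x) = [-0.1208, 5.0144]
||prox(x)|| = 5.0159
Step 4: Proximal objective.
0.5*||prox-x||^2 = 1.1101
lambda*||prox|| = 7.4737
Total = 8.5837


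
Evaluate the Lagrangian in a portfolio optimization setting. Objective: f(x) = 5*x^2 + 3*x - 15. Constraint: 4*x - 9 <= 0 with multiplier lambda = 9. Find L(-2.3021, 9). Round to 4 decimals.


Step 1: Evaluate f(x).
f(-2.3021) = 5*(-2.3021)^2 + 3*(-2.3021) - 15 = 4.592
Step 2: Evaluate g(x).
g(-2.3021) = 4*-2.3021 - 9 = -18.2084
Step 3: Compute Lagrangian.
L = 4.592 + 9*-18.2084 = -159.2836


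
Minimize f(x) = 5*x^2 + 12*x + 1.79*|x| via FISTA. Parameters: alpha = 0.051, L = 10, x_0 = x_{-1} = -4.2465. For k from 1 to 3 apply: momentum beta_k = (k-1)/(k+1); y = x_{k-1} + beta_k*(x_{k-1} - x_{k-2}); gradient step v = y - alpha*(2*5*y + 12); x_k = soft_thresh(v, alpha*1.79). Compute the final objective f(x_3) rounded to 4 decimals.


FISTA on f(x) = 5*x^2 + 12*x + 1.79*|x|
L = 10, alpha = 0.051
Iteration 1: beta = 0.0, y = -4.2465 + 0.0*(-4.2465 + 4.2465) = -4.2465
  grad(y) = -30.465, v = y - alpha*grad = -2.6928
  prox(v) = soft_thresh(-2.6928, 0.0913) = -2.6015
Iteration 2: beta = 0.3333, y = -2.6015 + 0.3333*(-2.6015 + 4.2465) = -2.0532
  grad(y) = -8.5316, v = y - alpha*grad = -1.618
  prox(v) = soft_thresh(-1.618, 0.0913) = -1.5268
Iteration 3: beta = 0.5, y = -1.5268 + 0.5*(-1.5268 + 2.6015) = -0.9894
  grad(y) = 2.1061, v = y - alpha*grad = -1.0968
  prox(v) = soft_thresh(-1.0968, 0.0913) = -1.0055
f(x_3) = 5*(-1.0055)^2 + 12*(-1.0055) + 1.79*|-1.0055| = -5.211


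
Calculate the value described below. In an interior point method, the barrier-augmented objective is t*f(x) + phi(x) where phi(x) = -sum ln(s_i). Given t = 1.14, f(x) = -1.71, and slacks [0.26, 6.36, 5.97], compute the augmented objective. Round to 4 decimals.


Step 1: Compute log-barrier.
ln values: [-1.3471, 1.85, 1.7867]
phi = -(-1.3471 + 1.85 + 1.7867) = -2.2897
Step 2: Compute augmented objective.
t*f(x) = 1.14*-1.71 = -1.9494
Total = -1.9494 - 2.2897 = -4.2391


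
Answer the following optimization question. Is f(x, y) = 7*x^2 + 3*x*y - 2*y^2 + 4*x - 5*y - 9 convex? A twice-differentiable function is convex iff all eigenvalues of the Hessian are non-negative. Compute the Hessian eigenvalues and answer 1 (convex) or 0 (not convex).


The Hessian of f(x,y) = 7*x^2 + 3*x*y - 2*y^2 + 4*x - 5*y - 9 is:
H = [[14, 3], [3, -4]]
Trace = 14 - 4 = 10
Determinant = 14*-4 - (3)^2 = -65
Discriminant = (10)^2 - 4*-65 = 360.0
Eigenvalues: lambda_1 = -4.4868, lambda_2 = 14.4868
The function is not convex.

0


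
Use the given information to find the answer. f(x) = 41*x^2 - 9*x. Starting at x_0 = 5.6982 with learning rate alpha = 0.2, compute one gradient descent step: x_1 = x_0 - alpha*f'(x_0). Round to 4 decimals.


We compute the gradient at x_0 and apply the update.
f'(x) = 82*x - 9
f'(5.6982) = 82*5.6982 - 9 = 458.2524
x_1 = 5.6982 - 0.2*458.2524 = -85.9523


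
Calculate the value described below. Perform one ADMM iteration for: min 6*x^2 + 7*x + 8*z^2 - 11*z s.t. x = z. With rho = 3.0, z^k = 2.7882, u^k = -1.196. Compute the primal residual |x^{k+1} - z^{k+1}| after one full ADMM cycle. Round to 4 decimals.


ADMM iteration with rho = 3.0, z^k = 2.7882, u^k = -1.196
Step 1: x-update.
Minimize 6*x^2 + 7*x + (3.0/2)*(x - 2.7882 - 1.196)^2
FOC: (2*6 + 3.0)*x = -7 + 3.0*(2.7882 + 1.196)
x^{k+1} = 0.3302
Step 2: z-update.
Minimize 8*z^2 - 11*z + (3.0/2)*(0.3302 - z - 1.196)^2
FOC: (2*8 + 3.0)*z = 11 + 3.0*(0.3302 - 1.196)
z^{k+1} = 0.4422
Step 3: u-update.
u^{k+1} = -1.196 + 0.3302 - 0.4422 = -1.3081
Step 4: Primal residual = |0.3302 - 0.4422| = 0.1121


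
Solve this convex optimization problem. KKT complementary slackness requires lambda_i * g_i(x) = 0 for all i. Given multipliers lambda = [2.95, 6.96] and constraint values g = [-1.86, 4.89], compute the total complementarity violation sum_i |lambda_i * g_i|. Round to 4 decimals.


KKT complementary slackness check:
lambda_1 * g_1 = 2.95 * -1.86 = -5.487
lambda_2 * g_2 = 6.96 * 4.89 = 34.0344
Total violation = 5.487 + 34.0344 = 39.5214


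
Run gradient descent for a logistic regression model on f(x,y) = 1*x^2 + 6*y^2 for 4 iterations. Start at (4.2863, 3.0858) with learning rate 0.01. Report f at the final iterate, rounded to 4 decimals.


Gradient descent on f(x,y) = 1*x^2 + 6*y^2.
Starting point: (4.2863, 3.0858), alpha = 0.01
Step 1: grad_x = 2*1*4.2863 = 8.5726, grad_y = 2*6*3.0858 = 37.0296
  x_1 = 4.2863 - 0.01*8.5726 = 4.2006
  y_1 = 3.0858 - 0.01*37.0296 = 2.7155
Step 2: grad_x = 2*1*4.2006 = 8.4011, grad_y = 2*6*2.7155 = 32.586
  x_2 = 4.2006 - 0.01*8.4011 = 4.1166
  y_2 = 2.7155 - 0.01*32.586 = 2.3896
Step 3: grad_x = 2*1*4.1166 = 8.2331, grad_y = 2*6*2.3896 = 28.6757
  x_3 = 4.1166 - 0.01*8.2331 = 4.0342
  y_3 = 2.3896 - 0.01*28.6757 = 2.1029
Step 4: grad_x = 2*1*4.0342 = 8.0685, grad_y = 2*6*2.1029 = 25.2346
  x_4 = 4.0342 - 0.01*8.0685 = 3.9535
  y_4 = 2.1029 - 0.01*25.2346 = 1.8505
f(3.9535, 1.8505) = 1*3.9535^2 + 6*1.8505^2 = 36.1775


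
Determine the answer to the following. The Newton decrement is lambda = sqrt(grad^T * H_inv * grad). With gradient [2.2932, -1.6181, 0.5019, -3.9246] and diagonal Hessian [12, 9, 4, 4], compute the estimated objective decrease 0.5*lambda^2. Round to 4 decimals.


Step 1: H is diagonal, so H^(-1) * g = [0.1911, -0.1798, 0.1255, -0.9812].
Step 2: g^T H^(-1) g = sum_i g_i^2 / H_ii
  = (2.2932)^2/12 + (-1.6181)^2/9 + (0.5019)^2/4 + (-3.9246)^2/4
  = 0.4382 + 0.2909 + 0.063 + 3.8506 = 4.6427
Step 3: Objective decrease = 0.5 * g^T H^(-1) g = 2.3214


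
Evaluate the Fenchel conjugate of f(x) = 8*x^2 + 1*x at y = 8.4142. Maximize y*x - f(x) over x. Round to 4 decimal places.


f*(y) = sup_x {y*x - a*x^2 - b*x} = sup_x {(y-b)*x - a*x^2}
FOC: (y - b) - 2a*x = 0 => x* = (y - b)/(2a)
x* = (8.4142 - 1)/(2*8) = 0.4634
f*(8.4142) = (y-b)^2/(4a) = (8.4142 - 1)^2/(4*8)
= 54.9704/32 = 1.7178


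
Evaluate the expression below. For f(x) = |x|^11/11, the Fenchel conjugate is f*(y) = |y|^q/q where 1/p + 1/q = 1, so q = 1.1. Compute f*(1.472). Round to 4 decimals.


The conjugate exponent q satisfies 1/p + 1/q = 1.
p = 11, so q = 11/(11 - 1) = 1.1
|y|^q = 1.472^1.1 = 1.53
f*(1.472) = 1.53 / 1.1 = 1.3909


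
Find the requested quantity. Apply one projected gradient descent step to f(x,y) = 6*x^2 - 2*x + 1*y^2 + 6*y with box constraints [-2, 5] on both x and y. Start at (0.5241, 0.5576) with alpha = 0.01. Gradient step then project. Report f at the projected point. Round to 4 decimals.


Step 1: Compute gradient at (0.5241, 0.5576).
grad_x = 2*6*0.5241 - 2 = 4.2892
grad_y = 2*1*0.5576 + 6 = 7.1152
Step 2: Gradient step.
x_raw = 0.5241 - 0.01*4.2892 = 0.4812
y_raw = 0.5576 - 0.01*7.1152 = 0.4864
Step 3: Project onto [-2, 5].
x_proj = clip(0.4812) = 0.4812
y_proj = clip(0.4864) = 0.4864
Step 4: Evaluate f.
f(0.4812, 0.4864) = 3.5823


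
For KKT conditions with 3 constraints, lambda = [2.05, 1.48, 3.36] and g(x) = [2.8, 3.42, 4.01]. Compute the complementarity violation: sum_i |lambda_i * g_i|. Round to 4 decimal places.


KKT complementary slackness check:
lambda_1 * g_1 = 2.05 * 2.8 = 5.74
lambda_2 * g_2 = 1.48 * 3.42 = 5.0616
lambda_3 * g_3 = 3.36 * 4.01 = 13.4736
Total violation = 5.74 + 5.0616 + 13.4736 = 24.2752


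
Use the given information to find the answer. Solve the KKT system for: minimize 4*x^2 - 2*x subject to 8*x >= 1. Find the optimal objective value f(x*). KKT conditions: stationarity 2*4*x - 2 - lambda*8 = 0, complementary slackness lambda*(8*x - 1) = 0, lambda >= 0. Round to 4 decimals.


Step 1: Try lambda = 0 (constraint inactive).
Stationarity: 2*4*x - 2 = 0
x* = 2/(2*4) = 0.25
Check constraint: 8*0.25 = 2.0 >= 1 -- satisfied.
Step 2: Compute optimal value.
f(x*) = 4*0.25^2 - 2*0.25 = -0.25


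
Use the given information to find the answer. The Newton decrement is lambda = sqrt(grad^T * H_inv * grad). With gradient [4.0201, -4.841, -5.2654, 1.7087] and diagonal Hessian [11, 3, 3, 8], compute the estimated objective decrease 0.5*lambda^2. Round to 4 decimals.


Step 1: H is diagonal, so H^(-1) * g = [0.3655, -1.6137, -1.7551, 0.2136].
Step 2: g^T H^(-1) g = sum_i g_i^2 / H_ii
  = (4.0201)^2/11 + (-4.841)^2/3 + (-5.2654)^2/3 + (1.7087)^2/8
  = 1.4692 + 7.8118 + 9.2415 + 0.365 = 18.8874
Step 3: Objective decrease = 0.5 * g^T H^(-1) g = 9.4437


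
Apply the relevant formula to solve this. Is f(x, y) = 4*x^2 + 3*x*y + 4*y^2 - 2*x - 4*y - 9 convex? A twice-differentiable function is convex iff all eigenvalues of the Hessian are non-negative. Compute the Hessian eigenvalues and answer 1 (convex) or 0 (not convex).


The Hessian of f(x,y) = 4*x^2 + 3*x*y + 4*y^2 - 2*x - 4*y - 9 is:
H = [[8, 3], [3, 8]]
Trace = 8 + 8 = 16
Determinant = 8*8 - (3)^2 = 55
Discriminant = (16)^2 - 4*55 = 36.0
Eigenvalues: lambda_1 = 5.0, lambda_2 = 11.0
The function is convex.

1


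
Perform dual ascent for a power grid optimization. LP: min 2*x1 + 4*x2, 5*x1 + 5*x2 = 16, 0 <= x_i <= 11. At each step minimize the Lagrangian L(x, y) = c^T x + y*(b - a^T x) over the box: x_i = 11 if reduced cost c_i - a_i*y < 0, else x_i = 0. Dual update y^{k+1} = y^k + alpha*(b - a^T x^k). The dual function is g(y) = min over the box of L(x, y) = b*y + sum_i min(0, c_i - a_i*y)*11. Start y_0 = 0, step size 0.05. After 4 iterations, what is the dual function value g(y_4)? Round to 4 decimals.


Dual ascent for LP: min 2*x1 + 4*x2, 5*x1 + 5*x2 = 16, 0 <= x_i <= 11
Step 1: y^k = 0.0, reduced costs: (2.0, 4.0)
  x^k = (0.0, 0.0), subgradient = b - a^T x = 16.0
  y^{k+1} = 0.0 + 0.05*16.0 = 0.8
Step 2: y^k = 0.8, reduced costs: (-2.0, 0.0)
  x^k = (11.0, 0.0), subgradient = b - a^T x = -39.0
  y^{k+1} = 0.8 + 0.05*-39.0 = -1.15
Step 3: y^k = -1.15, reduced costs: (7.75, 9.75)
  x^k = (0.0, 0.0), subgradient = b - a^T x = 16.0
  y^{k+1} = -1.15 + 0.05*16.0 = -0.35
Step 4: y^k = -0.35, reduced costs: (3.75, 5.75)
  x^k = (0.0, 0.0), subgradient = b - a^T x = 16.0
  y^{k+1} = -0.35 + 0.05*16.0 = 0.45
Dual objective at y_4 = 0.45: reduced costs (-0.25, 1.75), box minimizer x = (11.0, 0.0)
g(y_4) = b*y + (c1 - a1*y)*x1 + (c2 - a2*y)*x2 = 16*0.45 + (-0.25)*11.0 + 1.75*0.0 = 7.2 - 2.75 + 0.0 = 4.45


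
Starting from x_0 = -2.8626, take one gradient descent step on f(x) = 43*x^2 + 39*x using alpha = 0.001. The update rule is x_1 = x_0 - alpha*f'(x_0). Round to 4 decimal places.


We compute the gradient at x_0 and apply the update.
f'(x) = 86*x + 39
f'(-2.8626) = 86*-2.8626 + 39 = -207.1836
x_1 = -2.8626 - 0.001*-207.1836 = -2.6554


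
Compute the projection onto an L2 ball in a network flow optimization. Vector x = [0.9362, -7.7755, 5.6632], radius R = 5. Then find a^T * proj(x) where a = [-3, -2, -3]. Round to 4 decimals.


Step 1: Compute ||x|| (intermediates to 6 decimals).
||x|| = sqrt(0.9362^2 + (-7.7755)^2 + 5.6632^2) = 9.664714
Step 2: Project.
Since ||x|| > R, scale = R/||x|| = 5/9.664714 = 0.517346, proj(x) = scale * x
proj(x) = [0.484339, -4.022624, 2.929834]
Step 3: Dot product.
a^T * proj(x) = -3*0.484339 - 2*(-4.022624) - 3*2.929834 = -2.1973


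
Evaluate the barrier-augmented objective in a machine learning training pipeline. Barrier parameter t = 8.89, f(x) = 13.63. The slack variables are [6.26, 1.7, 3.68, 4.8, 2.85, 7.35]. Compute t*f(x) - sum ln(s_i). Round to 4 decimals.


Step 1: Compute log-barrier.
ln values: [1.8342, 0.5306, 1.3029, 1.5686, 1.0473, 1.9947]
phi = -(1.8342 + 0.5306 + 1.3029 + 1.5686 + 1.0473 + 1.9947) = -8.2784
Step 2: Compute augmented objective.
t*f(x) = 8.89*13.63 = 121.1707
Total = 121.1707 - 8.2784 = 112.8923


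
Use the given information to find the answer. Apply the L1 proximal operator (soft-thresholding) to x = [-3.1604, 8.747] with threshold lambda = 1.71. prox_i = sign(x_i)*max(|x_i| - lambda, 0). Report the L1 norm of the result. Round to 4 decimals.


Soft-thresholding with lambda = 1.71:
prox(-3.1604) = sign(-3.1604)*max(|-3.1604| - 1.71, 0) = -1.4504
prox(8.747) = sign(8.747)*max(|8.747| - 1.71, 0) = 7.037
prox(x) = [-1.4504, 7.037]
||prox(x)||_1 = 1.4504 + 7.037 = 8.4874


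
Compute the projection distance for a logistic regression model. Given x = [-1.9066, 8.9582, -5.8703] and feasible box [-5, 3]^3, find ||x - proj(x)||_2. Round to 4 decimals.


Project each component onto [-5, 3].
clip(-1.9066) = -1.9066, clip(8.9582) = 3.0, clip(-5.8703) = -5.0
Projection = [-1.9066, 3.0, -5.0]
Squared diffs: [0.0, 35.5001, 0.7574]
Distance = sqrt(36.2575) = 6.0214


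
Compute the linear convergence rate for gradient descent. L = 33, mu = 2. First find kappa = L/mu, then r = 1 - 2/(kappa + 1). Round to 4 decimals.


Step 1: Compute the condition number.
kappa = L/mu = 33/2 = 16.5
Step 2: Compute the convergence rate.
r = 1 - 2/(kappa + 1) = 1 - 2*mu/(L + mu) = (L - mu)/(L + mu) = 31/35 = 0.8857


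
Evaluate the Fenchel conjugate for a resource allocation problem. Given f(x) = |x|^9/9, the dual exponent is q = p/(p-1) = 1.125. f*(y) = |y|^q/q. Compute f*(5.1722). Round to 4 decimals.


The conjugate exponent q satisfies 1/p + 1/q = 1.
p = 9, so q = 9/(9 - 1) = 1.125
|y|^q = 5.1722^1.125 = 6.3516
f*(5.1722) = 6.3516 / 1.125 = 5.6459


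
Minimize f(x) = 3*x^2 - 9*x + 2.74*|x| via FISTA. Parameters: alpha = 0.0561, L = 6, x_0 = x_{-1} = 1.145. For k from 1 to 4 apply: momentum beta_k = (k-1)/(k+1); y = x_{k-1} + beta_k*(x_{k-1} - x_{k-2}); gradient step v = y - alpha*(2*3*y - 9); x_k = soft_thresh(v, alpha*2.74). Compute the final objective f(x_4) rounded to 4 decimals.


FISTA on f(x) = 3*x^2 - 9*x + 2.74*|x|
L = 6, alpha = 0.0561
Iteration 1: beta = 0.0, y = 1.145 + 0.0*(1.145 - 1.145) = 1.145
  grad(y) = -2.13, v = y - alpha*grad = 1.2645
  prox(v) = soft_thresh(1.2645, 0.1537) = 1.1108
Iteration 2: beta = 0.3333, y = 1.1108 + 0.3333*(1.1108 - 1.145) = 1.0994
  grad(y) = -2.4038, v = y - alpha*grad = 1.2342
  prox(v) = soft_thresh(1.2342, 0.1537) = 1.0805
Iteration 3: beta = 0.5, y = 1.0805 + 0.5*(1.0805 - 1.1108) = 1.0654
  grad(y) = -2.6078, v = y - alpha*grad = 1.2117
  prox(v) = soft_thresh(1.2117, 0.1537) = 1.058
Iteration 4: beta = 0.6, y = 1.058 + 0.6*(1.058 - 1.0805) = 1.0444
  grad(y) = -2.7335, v = y - alpha*grad = 1.1978
  prox(v) = soft_thresh(1.1978, 0.1537) = 1.0441
f(x_4) = 3*1.0441^2 - 9*1.0441 + 2.74*|1.0441| = -3.2656


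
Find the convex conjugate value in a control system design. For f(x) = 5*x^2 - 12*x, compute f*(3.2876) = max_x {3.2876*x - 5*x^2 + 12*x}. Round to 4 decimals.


f*(y) = sup_x {y*x - a*x^2 - b*x} = sup_x {(y-b)*x - a*x^2}
FOC: (y - b) - 2a*x = 0 => x* = (y - b)/(2a)
x* = (3.2876 + 12)/(2*5) = 1.5288
f*(3.2876) = (y-b)^2/(4a) = (3.2876 + 12)^2/(4*5)
= 233.7107/20 = 11.6855


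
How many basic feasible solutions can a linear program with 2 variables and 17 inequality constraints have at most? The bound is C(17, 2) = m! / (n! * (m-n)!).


Each vertex corresponds to some choice of n active constraints out of m, so the number of vertices is at most C(m, n) = m! / (n!(m-n)!).
m = 17, n = 2
Numerator: 17 * 16
Denominator: 2! = 2
C(17, 2) = 136


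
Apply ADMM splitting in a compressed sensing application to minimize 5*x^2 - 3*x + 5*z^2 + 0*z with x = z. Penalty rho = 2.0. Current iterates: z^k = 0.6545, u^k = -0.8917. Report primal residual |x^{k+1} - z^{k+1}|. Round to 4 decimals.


ADMM iteration with rho = 2.0, z^k = 0.6545, u^k = -0.8917
Step 1: x-update.
Minimize 5*x^2 - 3*x + (2.0/2)*(x - 0.6545 - 0.8917)^2
FOC: (2*5 + 2.0)*x = 3 + 2.0*(0.6545 + 0.8917)
x^{k+1} = 0.5077
Step 2: z-update.
Minimize 5*z^2 + 0*z + (2.0/2)*(0.5077 - z - 0.8917)^2
FOC: (2*5 + 2.0)*z = 0 + 2.0*(0.5077 - 0.8917)
z^{k+1} = -0.064
Step 3: u-update.
u^{k+1} = -0.8917 + 0.5077 + 0.064 = -0.32
Step 4: Primal residual = |0.5077 + 0.064| = 0.5717


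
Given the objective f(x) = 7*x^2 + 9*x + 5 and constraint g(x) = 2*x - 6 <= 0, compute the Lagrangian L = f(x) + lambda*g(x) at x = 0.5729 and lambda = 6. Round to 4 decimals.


Step 1: Evaluate f(x).
f(0.5729) = 7*0.5729^2 + 9*0.5729 + 5 = 12.4536
Step 2: Evaluate g(x).
g(0.5729) = 2*0.5729 - 6 = -4.8542
Step 3: Compute Lagrangian.
L = 12.4536 + 6*-4.8542 = -16.6716


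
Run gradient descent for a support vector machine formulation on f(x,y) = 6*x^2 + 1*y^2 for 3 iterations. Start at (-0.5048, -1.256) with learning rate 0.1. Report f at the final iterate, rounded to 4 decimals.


Gradient descent on f(x,y) = 6*x^2 + 1*y^2.
Starting point: (-0.5048, -1.256), alpha = 0.1
Step 1: grad_x = 2*6*-0.5048 = -6.0576, grad_y = 2*1*-1.256 = -2.512
  x_1 = -0.5048 - 0.1*-6.0576 = 0.101
  y_1 = -1.256 - 0.1*-2.512 = -1.0048
Step 2: grad_x = 2*6*0.101 = 1.2115, grad_y = 2*1*-1.0048 = -2.0096
  x_2 = 0.101 - 0.1*1.2115 = -0.0202
  y_2 = -1.0048 - 0.1*-2.0096 = -0.8038
Step 3: grad_x = 2*6*-0.0202 = -0.2423, grad_y = 2*1*-0.8038 = -1.6077
  x_3 = -0.0202 - 0.1*-0.2423 = 0.004
  y_3 = -0.8038 - 0.1*-1.6077 = -0.6431
f(0.004, -0.6431) = 6*0.004^2 + 1*(-0.6431)^2 = 0.4136


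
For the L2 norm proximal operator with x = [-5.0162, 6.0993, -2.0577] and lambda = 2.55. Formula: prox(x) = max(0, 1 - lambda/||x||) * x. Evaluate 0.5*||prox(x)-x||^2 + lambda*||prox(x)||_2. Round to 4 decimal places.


Step 1: Compute ||x||.
||x|| = 8.1608
Step 2: Compute scaling factor.
scale = max(0, 1 - 2.55/8.1608) = 0.6875
Step 3: prox(x) = [-3.4488, 4.1934, -1.4147]
||prox(x)|| = 5.6108
Step 4: Proximal objective.
0.5*||prox-x||^2 = 3.2513
lambda*||prox|| = 14.3075
Total = 17.5587


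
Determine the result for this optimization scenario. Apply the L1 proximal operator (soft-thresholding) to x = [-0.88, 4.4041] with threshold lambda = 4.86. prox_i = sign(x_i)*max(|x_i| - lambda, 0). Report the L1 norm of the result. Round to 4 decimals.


Soft-thresholding with lambda = 4.86:
prox(-0.88) = sign(-0.88)*max(|-0.88| - 4.86, 0) = 0.0
prox(4.4041) = sign(4.4041)*max(|4.4041| - 4.86, 0) = 0.0
prox(x) = [0.0, 0.0]
||prox(x)||_1 = 0.0 + 0.0 = 0.0


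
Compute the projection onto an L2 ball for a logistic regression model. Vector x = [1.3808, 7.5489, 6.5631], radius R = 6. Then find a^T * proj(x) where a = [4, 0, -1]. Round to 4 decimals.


Step 1: Compute ||x|| (intermediates to 6 decimals).
||x|| = sqrt(1.3808^2 + 7.5489^2 + 6.5631^2) = 10.09786
Step 2: Project.
Since ||x|| > R, scale = R/||x|| = 6/10.09786 = 0.594185, proj(x) = scale * x
proj(x) = [0.820451, 4.485443, 3.899696]
Step 3: Dot product.
a^T * proj(x) = 4*0.820451 + 0*4.485443 - 1*3.899696 = -0.6179


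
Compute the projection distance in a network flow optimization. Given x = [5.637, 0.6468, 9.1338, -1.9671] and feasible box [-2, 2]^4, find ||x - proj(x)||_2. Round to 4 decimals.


Project each component onto [-2, 2].
clip(5.637) = 2.0, clip(0.6468) = 0.6468, clip(9.1338) = 2.0, clip(-1.9671) = -1.9671
Projection = [2.0, 0.6468, 2.0, -1.9671]
Squared diffs: [13.2278, 0.0, 50.8911, 0.0]
Distance = sqrt(64.1189) = 8.0074


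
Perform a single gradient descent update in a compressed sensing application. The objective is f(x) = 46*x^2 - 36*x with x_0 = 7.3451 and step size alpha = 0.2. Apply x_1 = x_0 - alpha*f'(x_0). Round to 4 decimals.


We compute the gradient at x_0 and apply the update.
f'(x) = 92*x - 36
f'(7.3451) = 92*7.3451 - 36 = 639.7492
x_1 = 7.3451 - 0.2*639.7492 = -120.6047


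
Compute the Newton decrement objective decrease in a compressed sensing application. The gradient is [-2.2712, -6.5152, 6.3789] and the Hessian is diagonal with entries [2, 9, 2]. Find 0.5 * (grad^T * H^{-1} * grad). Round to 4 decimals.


Step 1: H is diagonal, so H^(-1) * g = [-1.1356, -0.7239, 3.1895].
Step 2: g^T H^(-1) g = sum_i g_i^2 / H_ii
  = (-2.2712)^2/2 + (-6.5152)^2/9 + (6.3789)^2/2
  = 2.5792 + 4.7164 + 20.3452 = 27.6408
Step 3: Objective decrease = 0.5 * g^T H^(-1) g = 13.8204


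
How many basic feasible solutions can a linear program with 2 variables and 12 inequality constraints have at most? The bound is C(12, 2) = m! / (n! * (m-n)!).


Each vertex corresponds to some choice of n active constraints out of m, so the number of vertices is at most C(m, n) = m! / (n!(m-n)!).
m = 12, n = 2
Numerator: 12 * 11
Denominator: 2! = 2
C(12, 2) = 66


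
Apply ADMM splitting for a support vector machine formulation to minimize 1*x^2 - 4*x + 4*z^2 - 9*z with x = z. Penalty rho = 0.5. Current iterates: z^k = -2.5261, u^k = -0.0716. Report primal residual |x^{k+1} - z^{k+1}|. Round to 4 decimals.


ADMM iteration with rho = 0.5, z^k = -2.5261, u^k = -0.0716
Step 1: x-update.
Minimize 1*x^2 - 4*x + (0.5/2)*(x + 2.5261 - 0.0716)^2
FOC: (2*1 + 0.5)*x = 4 + 0.5*(-2.5261 + 0.0716)
x^{k+1} = 1.1091
Step 2: z-update.
Minimize 4*z^2 - 9*z + (0.5/2)*(1.1091 - z - 0.0716)^2
FOC: (2*4 + 0.5)*z = 9 + 0.5*(1.1091 - 0.0716)
z^{k+1} = 1.1199
Step 3: u-update.
u^{k+1} = -0.0716 + 1.1091 - 1.1199 = -0.0824
Step 4: Primal residual = |1.1091 - 1.1199| = 0.0108


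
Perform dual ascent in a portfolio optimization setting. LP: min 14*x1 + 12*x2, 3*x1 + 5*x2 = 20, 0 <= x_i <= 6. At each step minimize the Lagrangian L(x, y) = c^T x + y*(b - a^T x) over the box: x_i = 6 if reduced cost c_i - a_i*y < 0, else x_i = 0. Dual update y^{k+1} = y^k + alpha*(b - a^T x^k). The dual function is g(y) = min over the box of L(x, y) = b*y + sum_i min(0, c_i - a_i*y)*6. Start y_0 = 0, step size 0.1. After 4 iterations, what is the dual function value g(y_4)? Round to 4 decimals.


Dual ascent for LP: min 14*x1 + 12*x2, 3*x1 + 5*x2 = 20, 0 <= x_i <= 6
Step 1: y^k = 0.0, reduced costs: (14.0, 12.0)
  x^k = (0.0, 0.0), subgradient = b - a^T x = 20.0
  y^{k+1} = 0.0 + 0.1*20.0 = 2.0
Step 2: y^k = 2.0, reduced costs: (8.0, 2.0)
  x^k = (0.0, 0.0), subgradient = b - a^T x = 20.0
  y^{k+1} = 2.0 + 0.1*20.0 = 4.0
Step 3: y^k = 4.0, reduced costs: (2.0, -8.0)
  x^k = (0.0, 6.0), subgradient = b - a^T x = -10.0
  y^{k+1} = 4.0 + 0.1*-10.0 = 3.0
Step 4: y^k = 3.0, reduced costs: (5.0, -3.0)
  x^k = (0.0, 6.0), subgradient = b - a^T x = -10.0
  y^{k+1} = 3.0 + 0.1*-10.0 = 2.0
Dual objective at y_4 = 2.0: reduced costs (8.0, 2.0), box minimizer x = (0.0, 0.0)
g(y_4) = b*y + (c1 - a1*y)*x1 + (c2 - a2*y)*x2 = 20*2.0 + 8.0*0.0 + 2.0*0.0 = 40.0 + 0.0 + 0.0 = 40.0


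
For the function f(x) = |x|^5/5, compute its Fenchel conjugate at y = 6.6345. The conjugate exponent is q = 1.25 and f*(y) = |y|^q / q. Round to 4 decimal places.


The conjugate exponent q satisfies 1/p + 1/q = 1.
p = 5, so q = 5/(5 - 1) = 1.25
|y|^q = 6.6345^1.25 = 10.6478
f*(6.6345) = 10.6478 / 1.25 = 8.5182


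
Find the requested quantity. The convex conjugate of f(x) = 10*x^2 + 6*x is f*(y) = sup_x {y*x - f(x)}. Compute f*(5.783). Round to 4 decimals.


f*(y) = sup_x {y*x - a*x^2 - b*x} = sup_x {(y-b)*x - a*x^2}
FOC: (y - b) - 2a*x = 0 => x* = (y - b)/(2a)
x* = (5.783 - 6)/(2*10) = -0.0109
f*(5.783) = (y-b)^2/(4a) = (5.783 - 6)^2/(4*10)
= 0.0471/40 = 0.0012


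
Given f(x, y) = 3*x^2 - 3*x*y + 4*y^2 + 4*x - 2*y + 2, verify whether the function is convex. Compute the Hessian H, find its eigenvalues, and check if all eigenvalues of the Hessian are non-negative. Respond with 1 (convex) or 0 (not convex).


The Hessian of f(x,y) = 3*x^2 - 3*x*y + 4*y^2 + 4*x - 2*y + 2 is:
H = [[6, -3], [-3, 8]]
Trace = 6 + 8 = 14
Determinant = 6*8 - (-3)^2 = 39
Discriminant = (14)^2 - 4*39 = 40.0
Eigenvalues: lambda_1 = 3.8377, lambda_2 = 10.1623
The function is convex.

1


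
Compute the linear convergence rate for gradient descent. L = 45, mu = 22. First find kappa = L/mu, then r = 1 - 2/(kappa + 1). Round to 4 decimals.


Step 1: Compute the condition number.
kappa = L/mu = 45/22 = 2.0455
Step 2: Compute the convergence rate.
r = 1 - 2/(kappa + 1) = 1 - 2*mu/(L + mu) = (L - mu)/(L + mu) = 23/67 = 0.3433
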